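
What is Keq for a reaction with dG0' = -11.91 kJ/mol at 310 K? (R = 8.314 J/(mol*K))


Keq = exp(-dG0 * 1000 / (R * T))
Keq = exp(-(-11.91) * 1000 / (8.314 * 310))
Keq = 101.6

101.6


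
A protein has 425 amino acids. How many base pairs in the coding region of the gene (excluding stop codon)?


Each amino acid = 1 codon = 3 bp
bp = 425 * 3 = 1275 bp

1275 bp


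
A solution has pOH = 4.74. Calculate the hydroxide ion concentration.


[OH-] = 10^(-pOH)
[OH-] = 10^(-4.74)
[OH-] = 1.820e-05 M

1.820e-05 M


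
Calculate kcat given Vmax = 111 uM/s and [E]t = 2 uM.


kcat = Vmax / [E]t
kcat = 111 / 2
kcat = 55.5 s^-1

55.5 s^-1


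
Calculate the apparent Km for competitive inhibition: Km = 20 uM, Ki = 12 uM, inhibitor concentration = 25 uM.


Km_app = Km * (1 + [I]/Ki)
Km_app = 20 * (1 + 25/12)
Km_app = 61.6667 uM

61.6667 uM


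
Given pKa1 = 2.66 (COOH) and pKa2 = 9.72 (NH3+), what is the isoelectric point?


pI = (pKa1 + pKa2) / 2
pI = (2.66 + 9.72) / 2
pI = 6.19

6.19


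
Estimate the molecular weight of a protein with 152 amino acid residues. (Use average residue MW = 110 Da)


MW = n_residues * 110 Da
MW = 152 * 110
MW = 16720 Da

16720 Da


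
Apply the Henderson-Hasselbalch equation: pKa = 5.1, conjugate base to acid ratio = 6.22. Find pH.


pH = pKa + log10([A-]/[HA])
pH = 5.1 + log10(6.22)
pH = 5.8938

5.8938


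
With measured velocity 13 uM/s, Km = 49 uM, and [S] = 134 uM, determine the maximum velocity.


Vmax = v * (Km + [S]) / [S]
Vmax = 13 * (49 + 134) / 134
Vmax = 17.7537 uM/s

17.7537 uM/s


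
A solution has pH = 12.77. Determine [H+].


[H+] = 10^(-pH)
[H+] = 10^(-12.77)
[H+] = 1.698e-13 M

1.698e-13 M


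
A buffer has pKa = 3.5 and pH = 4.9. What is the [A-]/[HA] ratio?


[A-]/[HA] = 10^(pH - pKa)
= 10^(4.9 - 3.5)
= 25.1189

25.1189


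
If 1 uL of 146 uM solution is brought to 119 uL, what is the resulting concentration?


C2 = C1 * V1 / V2
C2 = 146 * 1 / 119
C2 = 1.2269 uM

1.2269 uM


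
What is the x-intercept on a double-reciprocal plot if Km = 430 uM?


x-intercept = -1/Km
= -1/430
= -0.0023 1/uM

-0.0023 1/uM


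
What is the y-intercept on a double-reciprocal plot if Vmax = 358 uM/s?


y-intercept = 1/Vmax
= 1/358
= 0.0028 s/uM

0.0028 s/uM


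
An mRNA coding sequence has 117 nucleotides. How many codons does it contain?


codons = nucleotides / 3
codons = 117 / 3 = 39

39


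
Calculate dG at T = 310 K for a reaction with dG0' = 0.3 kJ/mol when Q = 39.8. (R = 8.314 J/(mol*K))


dG = dG0' + RT * ln(Q) / 1000
dG = 0.3 + 8.314 * 310 * ln(39.8) / 1000
dG = 9.7946 kJ/mol

9.7946 kJ/mol


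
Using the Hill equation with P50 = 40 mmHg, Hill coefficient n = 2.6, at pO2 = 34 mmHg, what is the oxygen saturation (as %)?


Y = pO2^n / (P50^n + pO2^n)
Y = 34^2.6 / (40^2.6 + 34^2.6)
Y = 39.59%

39.59%


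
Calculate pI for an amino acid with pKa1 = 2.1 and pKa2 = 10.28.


pI = (pKa1 + pKa2) / 2
pI = (2.1 + 10.28) / 2
pI = 6.19

6.19


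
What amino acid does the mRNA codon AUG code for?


Standard genetic code lookup.
Codon AUG -> Met (start)

Met (start)


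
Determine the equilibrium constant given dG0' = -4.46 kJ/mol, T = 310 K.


Keq = exp(-dG0 * 1000 / (R * T))
Keq = exp(-(-4.46) * 1000 / (8.314 * 310))
Keq = 5.6433

5.6433


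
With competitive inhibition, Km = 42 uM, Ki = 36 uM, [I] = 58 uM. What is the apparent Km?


Km_app = Km * (1 + [I]/Ki)
Km_app = 42 * (1 + 58/36)
Km_app = 109.6667 uM

109.6667 uM


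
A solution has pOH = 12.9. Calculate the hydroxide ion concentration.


[OH-] = 10^(-pOH)
[OH-] = 10^(-12.9)
[OH-] = 1.259e-13 M

1.259e-13 M


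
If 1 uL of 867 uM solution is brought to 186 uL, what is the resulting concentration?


C2 = C1 * V1 / V2
C2 = 867 * 1 / 186
C2 = 4.6613 uM

4.6613 uM


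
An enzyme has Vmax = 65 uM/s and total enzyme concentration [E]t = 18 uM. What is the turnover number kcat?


kcat = Vmax / [E]t
kcat = 65 / 18
kcat = 3.6111 s^-1

3.6111 s^-1


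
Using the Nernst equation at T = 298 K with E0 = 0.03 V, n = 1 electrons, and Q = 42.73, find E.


E = E0 - (RT/nF) * ln(Q)
E = 0.03 - (8.314 * 298 / (1 * 96485)) * ln(42.73)
E = -0.0664 V

-0.0664 V


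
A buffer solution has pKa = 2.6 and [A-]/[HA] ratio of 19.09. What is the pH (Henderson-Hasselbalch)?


pH = pKa + log10([A-]/[HA])
pH = 2.6 + log10(19.09)
pH = 3.8808

3.8808


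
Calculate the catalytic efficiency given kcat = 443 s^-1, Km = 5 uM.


Catalytic efficiency = kcat / Km
= 443 / 5
= 88.6 uM^-1*s^-1

88.6 uM^-1*s^-1


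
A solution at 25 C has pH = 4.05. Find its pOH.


pOH = 14 - pH
pOH = 14 - 4.05
pOH = 9.95

9.95


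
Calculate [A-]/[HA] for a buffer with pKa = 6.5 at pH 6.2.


[A-]/[HA] = 10^(pH - pKa)
= 10^(6.2 - 6.5)
= 0.5012

0.5012


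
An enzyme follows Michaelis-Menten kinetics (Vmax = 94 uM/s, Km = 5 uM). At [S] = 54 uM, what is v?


v = Vmax * [S] / (Km + [S])
v = 94 * 54 / (5 + 54)
v = 86.0339 uM/s

86.0339 uM/s


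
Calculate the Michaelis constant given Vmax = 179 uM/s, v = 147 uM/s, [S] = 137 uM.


Km = [S] * (Vmax - v) / v
Km = 137 * (179 - 147) / 147
Km = 29.8231 uM

29.8231 uM


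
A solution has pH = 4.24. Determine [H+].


[H+] = 10^(-pH)
[H+] = 10^(-4.24)
[H+] = 5.754e-05 M

5.754e-05 M


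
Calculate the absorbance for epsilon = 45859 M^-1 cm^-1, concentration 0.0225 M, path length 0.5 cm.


A = epsilon * c * l
A = 45859 * 0.0225 * 0.5
A = 515.9137

515.9137


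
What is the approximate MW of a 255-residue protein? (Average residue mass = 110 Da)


MW = n_residues * 110 Da
MW = 255 * 110
MW = 28050 Da

28050 Da


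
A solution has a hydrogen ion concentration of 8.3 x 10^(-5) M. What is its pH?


pH = -log10([H+])
pH = -log10(8.3 x 10^(-5))
pH = 4.0809

4.0809


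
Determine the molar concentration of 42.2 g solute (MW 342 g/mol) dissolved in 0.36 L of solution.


C = (mass / MW) / volume
C = (42.2 / 342) / 0.36
C = 0.3428 M

0.3428 M


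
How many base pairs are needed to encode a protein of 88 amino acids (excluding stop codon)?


Each amino acid = 1 codon = 3 bp
bp = 88 * 3 = 264 bp

264 bp


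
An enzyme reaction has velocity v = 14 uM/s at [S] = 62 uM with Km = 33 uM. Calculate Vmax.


Vmax = v * (Km + [S]) / [S]
Vmax = 14 * (33 + 62) / 62
Vmax = 21.4516 uM/s

21.4516 uM/s


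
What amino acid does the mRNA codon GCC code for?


Standard genetic code lookup.
Codon GCC -> Ala

Ala


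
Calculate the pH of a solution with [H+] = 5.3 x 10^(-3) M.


pH = -log10([H+])
pH = -log10(5.3 x 10^(-3))
pH = 2.2757

2.2757


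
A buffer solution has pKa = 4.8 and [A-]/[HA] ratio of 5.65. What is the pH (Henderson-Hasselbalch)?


pH = pKa + log10([A-]/[HA])
pH = 4.8 + log10(5.65)
pH = 5.552

5.552


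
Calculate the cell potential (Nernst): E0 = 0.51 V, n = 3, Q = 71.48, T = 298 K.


E = E0 - (RT/nF) * ln(Q)
E = 0.51 - (8.314 * 298 / (3 * 96485)) * ln(71.48)
E = 0.4735 V

0.4735 V


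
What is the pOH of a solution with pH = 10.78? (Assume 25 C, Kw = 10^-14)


pOH = 14 - pH
pOH = 14 - 10.78
pOH = 3.22

3.22


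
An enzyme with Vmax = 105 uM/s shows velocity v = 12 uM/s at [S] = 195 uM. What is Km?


Km = [S] * (Vmax - v) / v
Km = 195 * (105 - 12) / 12
Km = 1511.25 uM

1511.25 uM


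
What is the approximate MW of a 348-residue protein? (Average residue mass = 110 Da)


MW = n_residues * 110 Da
MW = 348 * 110
MW = 38280 Da

38280 Da


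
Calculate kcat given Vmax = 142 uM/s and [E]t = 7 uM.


kcat = Vmax / [E]t
kcat = 142 / 7
kcat = 20.2857 s^-1

20.2857 s^-1


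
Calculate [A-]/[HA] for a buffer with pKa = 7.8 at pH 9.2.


[A-]/[HA] = 10^(pH - pKa)
= 10^(9.2 - 7.8)
= 25.1189

25.1189


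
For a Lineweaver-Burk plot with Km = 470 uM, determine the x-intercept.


x-intercept = -1/Km
= -1/470
= -0.0021 1/uM

-0.0021 1/uM


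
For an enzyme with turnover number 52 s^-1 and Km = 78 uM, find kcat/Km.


Catalytic efficiency = kcat / Km
= 52 / 78
= 0.6667 uM^-1*s^-1

0.6667 uM^-1*s^-1


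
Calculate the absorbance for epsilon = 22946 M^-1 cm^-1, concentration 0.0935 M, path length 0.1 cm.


A = epsilon * c * l
A = 22946 * 0.0935 * 0.1
A = 214.5451

214.5451


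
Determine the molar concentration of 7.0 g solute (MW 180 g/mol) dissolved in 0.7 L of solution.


C = (mass / MW) / volume
C = (7.0 / 180) / 0.7
C = 0.0556 M

0.0556 M


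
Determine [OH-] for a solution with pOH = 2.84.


[OH-] = 10^(-pOH)
[OH-] = 10^(-2.84)
[OH-] = 0.0014 M

0.0014 M


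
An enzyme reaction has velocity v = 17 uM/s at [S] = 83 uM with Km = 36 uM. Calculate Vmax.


Vmax = v * (Km + [S]) / [S]
Vmax = 17 * (36 + 83) / 83
Vmax = 24.3735 uM/s

24.3735 uM/s


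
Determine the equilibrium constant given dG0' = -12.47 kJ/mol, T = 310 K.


Keq = exp(-dG0 * 1000 / (R * T))
Keq = exp(-(-12.47) * 1000 / (8.314 * 310))
Keq = 126.2573

126.2573


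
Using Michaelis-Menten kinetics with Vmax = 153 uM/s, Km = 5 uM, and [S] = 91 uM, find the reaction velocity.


v = Vmax * [S] / (Km + [S])
v = 153 * 91 / (5 + 91)
v = 145.0312 uM/s

145.0312 uM/s


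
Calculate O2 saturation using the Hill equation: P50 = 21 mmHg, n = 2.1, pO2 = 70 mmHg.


Y = pO2^n / (P50^n + pO2^n)
Y = 70^2.1 / (21^2.1 + 70^2.1)
Y = 92.61%

92.61%


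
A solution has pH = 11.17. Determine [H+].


[H+] = 10^(-pH)
[H+] = 10^(-11.17)
[H+] = 6.761e-12 M

6.761e-12 M


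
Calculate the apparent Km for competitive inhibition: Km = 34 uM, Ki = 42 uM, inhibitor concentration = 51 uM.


Km_app = Km * (1 + [I]/Ki)
Km_app = 34 * (1 + 51/42)
Km_app = 75.2857 uM

75.2857 uM


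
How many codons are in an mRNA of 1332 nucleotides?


codons = nucleotides / 3
codons = 1332 / 3 = 444

444


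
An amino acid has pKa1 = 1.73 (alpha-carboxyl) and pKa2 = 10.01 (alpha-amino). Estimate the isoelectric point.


pI = (pKa1 + pKa2) / 2
pI = (1.73 + 10.01) / 2
pI = 5.87

5.87


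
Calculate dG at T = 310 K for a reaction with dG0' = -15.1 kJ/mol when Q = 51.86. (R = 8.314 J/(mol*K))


dG = dG0' + RT * ln(Q) / 1000
dG = -15.1 + 8.314 * 310 * ln(51.86) / 1000
dG = -4.9232 kJ/mol

-4.9232 kJ/mol


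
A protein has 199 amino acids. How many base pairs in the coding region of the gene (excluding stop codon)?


Each amino acid = 1 codon = 3 bp
bp = 199 * 3 = 597 bp

597 bp


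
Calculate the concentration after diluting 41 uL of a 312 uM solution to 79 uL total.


C2 = C1 * V1 / V2
C2 = 312 * 41 / 79
C2 = 161.9241 uM

161.9241 uM


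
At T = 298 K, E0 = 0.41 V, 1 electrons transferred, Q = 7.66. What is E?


E = E0 - (RT/nF) * ln(Q)
E = 0.41 - (8.314 * 298 / (1 * 96485)) * ln(7.66)
E = 0.3577 V

0.3577 V


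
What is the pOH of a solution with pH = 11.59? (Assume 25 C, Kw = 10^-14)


pOH = 14 - pH
pOH = 14 - 11.59
pOH = 2.41

2.41


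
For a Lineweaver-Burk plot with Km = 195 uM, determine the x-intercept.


x-intercept = -1/Km
= -1/195
= -0.0051 1/uM

-0.0051 1/uM


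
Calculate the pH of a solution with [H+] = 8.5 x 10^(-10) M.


pH = -log10([H+])
pH = -log10(8.5 x 10^(-10))
pH = 9.0706

9.0706


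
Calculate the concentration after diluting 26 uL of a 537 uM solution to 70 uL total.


C2 = C1 * V1 / V2
C2 = 537 * 26 / 70
C2 = 199.4571 uM

199.4571 uM


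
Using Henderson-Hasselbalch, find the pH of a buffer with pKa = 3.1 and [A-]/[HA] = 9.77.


pH = pKa + log10([A-]/[HA])
pH = 3.1 + log10(9.77)
pH = 4.0899

4.0899


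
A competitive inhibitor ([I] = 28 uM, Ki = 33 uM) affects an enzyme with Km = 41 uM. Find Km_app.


Km_app = Km * (1 + [I]/Ki)
Km_app = 41 * (1 + 28/33)
Km_app = 75.7879 uM

75.7879 uM


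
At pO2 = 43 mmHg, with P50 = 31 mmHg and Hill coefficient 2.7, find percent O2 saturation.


Y = pO2^n / (P50^n + pO2^n)
Y = 43^2.7 / (31^2.7 + 43^2.7)
Y = 70.75%

70.75%


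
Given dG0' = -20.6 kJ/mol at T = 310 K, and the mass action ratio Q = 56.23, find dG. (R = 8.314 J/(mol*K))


dG = dG0' + RT * ln(Q) / 1000
dG = -20.6 + 8.314 * 310 * ln(56.23) / 1000
dG = -10.2147 kJ/mol

-10.2147 kJ/mol


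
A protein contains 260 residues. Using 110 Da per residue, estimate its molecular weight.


MW = n_residues * 110 Da
MW = 260 * 110
MW = 28600 Da

28600 Da


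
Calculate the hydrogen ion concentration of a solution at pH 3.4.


[H+] = 10^(-pH)
[H+] = 10^(-3.4)
[H+] = 3.981e-04 M

3.981e-04 M


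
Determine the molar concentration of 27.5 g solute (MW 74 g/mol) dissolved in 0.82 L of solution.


C = (mass / MW) / volume
C = (27.5 / 74) / 0.82
C = 0.4532 M

0.4532 M


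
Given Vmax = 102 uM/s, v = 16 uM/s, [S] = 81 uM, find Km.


Km = [S] * (Vmax - v) / v
Km = 81 * (102 - 16) / 16
Km = 435.375 uM

435.375 uM


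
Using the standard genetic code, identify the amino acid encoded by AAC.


Standard genetic code lookup.
Codon AAC -> Asn

Asn


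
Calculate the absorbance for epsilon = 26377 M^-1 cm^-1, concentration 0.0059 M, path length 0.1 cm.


A = epsilon * c * l
A = 26377 * 0.0059 * 0.1
A = 15.5624

15.5624


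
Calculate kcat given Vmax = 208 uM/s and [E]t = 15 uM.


kcat = Vmax / [E]t
kcat = 208 / 15
kcat = 13.8667 s^-1

13.8667 s^-1


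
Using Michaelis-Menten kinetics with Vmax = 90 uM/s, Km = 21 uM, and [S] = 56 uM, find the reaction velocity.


v = Vmax * [S] / (Km + [S])
v = 90 * 56 / (21 + 56)
v = 65.4545 uM/s

65.4545 uM/s


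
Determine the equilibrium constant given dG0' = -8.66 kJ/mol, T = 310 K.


Keq = exp(-dG0 * 1000 / (R * T))
Keq = exp(-(-8.66) * 1000 / (8.314 * 310))
Keq = 28.7907

28.7907


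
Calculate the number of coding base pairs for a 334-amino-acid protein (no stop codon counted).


Each amino acid = 1 codon = 3 bp
bp = 334 * 3 = 1002 bp

1002 bp


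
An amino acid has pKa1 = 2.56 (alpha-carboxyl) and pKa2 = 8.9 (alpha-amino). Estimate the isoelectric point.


pI = (pKa1 + pKa2) / 2
pI = (2.56 + 8.9) / 2
pI = 5.73

5.73


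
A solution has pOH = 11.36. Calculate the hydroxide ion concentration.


[OH-] = 10^(-pOH)
[OH-] = 10^(-11.36)
[OH-] = 4.365e-12 M

4.365e-12 M


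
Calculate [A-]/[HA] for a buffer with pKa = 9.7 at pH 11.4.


[A-]/[HA] = 10^(pH - pKa)
= 10^(11.4 - 9.7)
= 50.1187

50.1187


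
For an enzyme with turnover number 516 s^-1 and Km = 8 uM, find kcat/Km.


Catalytic efficiency = kcat / Km
= 516 / 8
= 64.5 uM^-1*s^-1

64.5 uM^-1*s^-1


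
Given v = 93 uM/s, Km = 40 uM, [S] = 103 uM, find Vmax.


Vmax = v * (Km + [S]) / [S]
Vmax = 93 * (40 + 103) / 103
Vmax = 129.1165 uM/s

129.1165 uM/s


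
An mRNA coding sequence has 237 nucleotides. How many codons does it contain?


codons = nucleotides / 3
codons = 237 / 3 = 79

79


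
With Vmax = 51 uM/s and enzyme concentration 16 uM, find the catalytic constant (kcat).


kcat = Vmax / [E]t
kcat = 51 / 16
kcat = 3.1875 s^-1

3.1875 s^-1


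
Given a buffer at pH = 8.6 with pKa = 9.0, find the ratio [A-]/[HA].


[A-]/[HA] = 10^(pH - pKa)
= 10^(8.6 - 9.0)
= 0.3981

0.3981


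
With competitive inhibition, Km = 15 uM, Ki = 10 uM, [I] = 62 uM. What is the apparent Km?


Km_app = Km * (1 + [I]/Ki)
Km_app = 15 * (1 + 62/10)
Km_app = 108.0 uM

108.0 uM


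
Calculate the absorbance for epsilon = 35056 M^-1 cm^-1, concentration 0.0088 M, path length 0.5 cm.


A = epsilon * c * l
A = 35056 * 0.0088 * 0.5
A = 154.2464

154.2464


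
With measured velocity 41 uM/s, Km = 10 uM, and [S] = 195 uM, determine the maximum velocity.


Vmax = v * (Km + [S]) / [S]
Vmax = 41 * (10 + 195) / 195
Vmax = 43.1026 uM/s

43.1026 uM/s


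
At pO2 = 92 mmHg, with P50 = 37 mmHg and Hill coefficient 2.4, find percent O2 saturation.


Y = pO2^n / (P50^n + pO2^n)
Y = 92^2.4 / (37^2.4 + 92^2.4)
Y = 89.9%

89.9%


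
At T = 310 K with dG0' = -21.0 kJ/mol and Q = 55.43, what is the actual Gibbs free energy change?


dG = dG0' + RT * ln(Q) / 1000
dG = -21.0 + 8.314 * 310 * ln(55.43) / 1000
dG = -10.6517 kJ/mol

-10.6517 kJ/mol


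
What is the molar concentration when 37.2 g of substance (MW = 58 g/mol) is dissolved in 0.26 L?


C = (mass / MW) / volume
C = (37.2 / 58) / 0.26
C = 2.4668 M

2.4668 M


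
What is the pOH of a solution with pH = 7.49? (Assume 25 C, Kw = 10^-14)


pOH = 14 - pH
pOH = 14 - 7.49
pOH = 6.51

6.51


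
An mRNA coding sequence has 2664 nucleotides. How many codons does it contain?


codons = nucleotides / 3
codons = 2664 / 3 = 888

888


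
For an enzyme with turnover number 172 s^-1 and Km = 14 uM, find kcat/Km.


Catalytic efficiency = kcat / Km
= 172 / 14
= 12.2857 uM^-1*s^-1

12.2857 uM^-1*s^-1


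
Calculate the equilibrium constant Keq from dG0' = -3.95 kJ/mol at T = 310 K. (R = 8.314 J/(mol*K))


Keq = exp(-dG0 * 1000 / (R * T))
Keq = exp(-(-3.95) * 1000 / (8.314 * 310))
Keq = 4.6301

4.6301


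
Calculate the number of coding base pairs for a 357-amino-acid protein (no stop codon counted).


Each amino acid = 1 codon = 3 bp
bp = 357 * 3 = 1071 bp

1071 bp


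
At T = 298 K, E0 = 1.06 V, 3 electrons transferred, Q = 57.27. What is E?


E = E0 - (RT/nF) * ln(Q)
E = 1.06 - (8.314 * 298 / (3 * 96485)) * ln(57.27)
E = 1.0254 V

1.0254 V


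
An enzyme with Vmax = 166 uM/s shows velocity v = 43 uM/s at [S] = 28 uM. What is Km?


Km = [S] * (Vmax - v) / v
Km = 28 * (166 - 43) / 43
Km = 80.093 uM

80.093 uM


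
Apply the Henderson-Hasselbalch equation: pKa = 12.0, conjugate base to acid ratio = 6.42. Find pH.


pH = pKa + log10([A-]/[HA])
pH = 12.0 + log10(6.42)
pH = 12.8075

12.8075


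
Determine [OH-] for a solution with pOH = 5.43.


[OH-] = 10^(-pOH)
[OH-] = 10^(-5.43)
[OH-] = 3.715e-06 M

3.715e-06 M


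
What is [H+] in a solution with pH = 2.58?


[H+] = 10^(-pH)
[H+] = 10^(-2.58)
[H+] = 0.0026 M

0.0026 M


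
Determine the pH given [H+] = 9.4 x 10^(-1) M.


pH = -log10([H+])
pH = -log10(9.4 x 10^(-1))
pH = 0.0269

0.0269


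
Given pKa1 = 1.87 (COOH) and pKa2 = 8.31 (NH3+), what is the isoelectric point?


pI = (pKa1 + pKa2) / 2
pI = (1.87 + 8.31) / 2
pI = 5.09

5.09


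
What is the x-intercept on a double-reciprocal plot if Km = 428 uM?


x-intercept = -1/Km
= -1/428
= -0.0023 1/uM

-0.0023 1/uM


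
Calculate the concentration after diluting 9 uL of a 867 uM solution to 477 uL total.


C2 = C1 * V1 / V2
C2 = 867 * 9 / 477
C2 = 16.3585 uM

16.3585 uM


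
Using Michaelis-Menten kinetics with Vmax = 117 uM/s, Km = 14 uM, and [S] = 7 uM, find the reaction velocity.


v = Vmax * [S] / (Km + [S])
v = 117 * 7 / (14 + 7)
v = 39.0 uM/s

39.0 uM/s


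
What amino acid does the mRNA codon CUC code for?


Standard genetic code lookup.
Codon CUC -> Leu

Leu


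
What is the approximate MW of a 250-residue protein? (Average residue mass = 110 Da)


MW = n_residues * 110 Da
MW = 250 * 110
MW = 27500 Da

27500 Da


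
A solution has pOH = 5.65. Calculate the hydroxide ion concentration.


[OH-] = 10^(-pOH)
[OH-] = 10^(-5.65)
[OH-] = 2.239e-06 M

2.239e-06 M


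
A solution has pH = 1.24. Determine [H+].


[H+] = 10^(-pH)
[H+] = 10^(-1.24)
[H+] = 0.0575 M

0.0575 M


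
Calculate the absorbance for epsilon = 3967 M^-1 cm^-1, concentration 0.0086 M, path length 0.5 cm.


A = epsilon * c * l
A = 3967 * 0.0086 * 0.5
A = 17.0581

17.0581


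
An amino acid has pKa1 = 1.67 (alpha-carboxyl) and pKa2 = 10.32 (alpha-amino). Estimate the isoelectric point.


pI = (pKa1 + pKa2) / 2
pI = (1.67 + 10.32) / 2
pI = 5.995

5.995


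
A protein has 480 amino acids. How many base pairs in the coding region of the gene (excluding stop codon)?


Each amino acid = 1 codon = 3 bp
bp = 480 * 3 = 1440 bp

1440 bp


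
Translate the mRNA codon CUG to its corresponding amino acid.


Standard genetic code lookup.
Codon CUG -> Leu

Leu


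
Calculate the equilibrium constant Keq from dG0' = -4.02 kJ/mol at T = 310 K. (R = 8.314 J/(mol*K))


Keq = exp(-dG0 * 1000 / (R * T))
Keq = exp(-(-4.02) * 1000 / (8.314 * 310))
Keq = 4.7576

4.7576


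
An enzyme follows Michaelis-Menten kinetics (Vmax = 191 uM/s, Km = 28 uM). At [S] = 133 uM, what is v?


v = Vmax * [S] / (Km + [S])
v = 191 * 133 / (28 + 133)
v = 157.7826 uM/s

157.7826 uM/s


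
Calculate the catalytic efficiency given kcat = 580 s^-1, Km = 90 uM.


Catalytic efficiency = kcat / Km
= 580 / 90
= 6.4444 uM^-1*s^-1

6.4444 uM^-1*s^-1


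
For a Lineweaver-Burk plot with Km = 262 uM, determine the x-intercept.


x-intercept = -1/Km
= -1/262
= -0.0038 1/uM

-0.0038 1/uM


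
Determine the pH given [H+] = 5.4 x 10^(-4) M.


pH = -log10([H+])
pH = -log10(5.4 x 10^(-4))
pH = 3.2676

3.2676


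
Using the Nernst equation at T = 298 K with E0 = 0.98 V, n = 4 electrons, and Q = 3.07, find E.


E = E0 - (RT/nF) * ln(Q)
E = 0.98 - (8.314 * 298 / (4 * 96485)) * ln(3.07)
E = 0.9728 V

0.9728 V


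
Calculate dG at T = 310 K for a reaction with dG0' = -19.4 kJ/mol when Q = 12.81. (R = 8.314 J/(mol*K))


dG = dG0' + RT * ln(Q) / 1000
dG = -19.4 + 8.314 * 310 * ln(12.81) / 1000
dG = -12.8272 kJ/mol

-12.8272 kJ/mol


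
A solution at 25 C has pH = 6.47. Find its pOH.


pOH = 14 - pH
pOH = 14 - 6.47
pOH = 7.53

7.53


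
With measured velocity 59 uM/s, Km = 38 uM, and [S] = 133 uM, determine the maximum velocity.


Vmax = v * (Km + [S]) / [S]
Vmax = 59 * (38 + 133) / 133
Vmax = 75.8571 uM/s

75.8571 uM/s


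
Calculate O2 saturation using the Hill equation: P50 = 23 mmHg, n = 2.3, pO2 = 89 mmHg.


Y = pO2^n / (P50^n + pO2^n)
Y = 89^2.3 / (23^2.3 + 89^2.3)
Y = 95.74%

95.74%


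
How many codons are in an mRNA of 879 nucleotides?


codons = nucleotides / 3
codons = 879 / 3 = 293

293


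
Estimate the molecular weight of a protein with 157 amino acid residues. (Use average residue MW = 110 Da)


MW = n_residues * 110 Da
MW = 157 * 110
MW = 17270 Da

17270 Da


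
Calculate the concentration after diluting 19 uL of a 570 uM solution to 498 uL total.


C2 = C1 * V1 / V2
C2 = 570 * 19 / 498
C2 = 21.747 uM

21.747 uM


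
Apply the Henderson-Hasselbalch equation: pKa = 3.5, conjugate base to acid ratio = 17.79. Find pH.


pH = pKa + log10([A-]/[HA])
pH = 3.5 + log10(17.79)
pH = 4.7502

4.7502


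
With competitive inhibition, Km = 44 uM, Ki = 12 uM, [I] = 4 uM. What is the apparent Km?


Km_app = Km * (1 + [I]/Ki)
Km_app = 44 * (1 + 4/12)
Km_app = 58.6667 uM

58.6667 uM


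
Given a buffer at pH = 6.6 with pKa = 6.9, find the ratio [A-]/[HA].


[A-]/[HA] = 10^(pH - pKa)
= 10^(6.6 - 6.9)
= 0.5012

0.5012


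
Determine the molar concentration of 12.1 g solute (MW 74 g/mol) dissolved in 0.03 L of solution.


C = (mass / MW) / volume
C = (12.1 / 74) / 0.03
C = 5.4505 M

5.4505 M


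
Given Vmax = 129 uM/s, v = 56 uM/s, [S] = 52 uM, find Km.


Km = [S] * (Vmax - v) / v
Km = 52 * (129 - 56) / 56
Km = 67.7857 uM

67.7857 uM


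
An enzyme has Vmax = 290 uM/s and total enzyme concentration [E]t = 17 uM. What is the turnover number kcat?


kcat = Vmax / [E]t
kcat = 290 / 17
kcat = 17.0588 s^-1

17.0588 s^-1


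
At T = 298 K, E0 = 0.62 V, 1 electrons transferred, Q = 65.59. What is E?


E = E0 - (RT/nF) * ln(Q)
E = 0.62 - (8.314 * 298 / (1 * 96485)) * ln(65.59)
E = 0.5126 V

0.5126 V


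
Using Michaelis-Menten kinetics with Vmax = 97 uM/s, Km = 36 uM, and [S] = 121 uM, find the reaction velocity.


v = Vmax * [S] / (Km + [S])
v = 97 * 121 / (36 + 121)
v = 74.758 uM/s

74.758 uM/s


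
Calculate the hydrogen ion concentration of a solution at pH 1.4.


[H+] = 10^(-pH)
[H+] = 10^(-1.4)
[H+] = 0.0398 M

0.0398 M


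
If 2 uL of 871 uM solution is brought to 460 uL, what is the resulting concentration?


C2 = C1 * V1 / V2
C2 = 871 * 2 / 460
C2 = 3.787 uM

3.787 uM


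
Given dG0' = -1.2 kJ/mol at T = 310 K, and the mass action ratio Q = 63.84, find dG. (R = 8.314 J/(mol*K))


dG = dG0' + RT * ln(Q) / 1000
dG = -1.2 + 8.314 * 310 * ln(63.84) / 1000
dG = 9.5124 kJ/mol

9.5124 kJ/mol


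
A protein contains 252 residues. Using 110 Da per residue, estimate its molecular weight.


MW = n_residues * 110 Da
MW = 252 * 110
MW = 27720 Da

27720 Da


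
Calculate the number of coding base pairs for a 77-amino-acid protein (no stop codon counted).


Each amino acid = 1 codon = 3 bp
bp = 77 * 3 = 231 bp

231 bp


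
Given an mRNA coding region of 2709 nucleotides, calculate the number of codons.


codons = nucleotides / 3
codons = 2709 / 3 = 903

903


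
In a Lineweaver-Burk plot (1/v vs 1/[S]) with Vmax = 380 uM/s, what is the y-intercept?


y-intercept = 1/Vmax
= 1/380
= 0.0026 s/uM

0.0026 s/uM


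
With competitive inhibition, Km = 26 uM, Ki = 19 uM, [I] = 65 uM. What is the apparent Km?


Km_app = Km * (1 + [I]/Ki)
Km_app = 26 * (1 + 65/19)
Km_app = 114.9474 uM

114.9474 uM


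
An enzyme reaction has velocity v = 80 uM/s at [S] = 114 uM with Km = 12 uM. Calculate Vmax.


Vmax = v * (Km + [S]) / [S]
Vmax = 80 * (12 + 114) / 114
Vmax = 88.4211 uM/s

88.4211 uM/s


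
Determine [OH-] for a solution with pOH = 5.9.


[OH-] = 10^(-pOH)
[OH-] = 10^(-5.9)
[OH-] = 1.259e-06 M

1.259e-06 M


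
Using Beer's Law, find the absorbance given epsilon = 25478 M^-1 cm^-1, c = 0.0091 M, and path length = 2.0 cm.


A = epsilon * c * l
A = 25478 * 0.0091 * 2.0
A = 463.6996

463.6996


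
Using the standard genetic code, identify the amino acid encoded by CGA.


Standard genetic code lookup.
Codon CGA -> Arg

Arg


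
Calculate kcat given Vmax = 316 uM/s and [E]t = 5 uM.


kcat = Vmax / [E]t
kcat = 316 / 5
kcat = 63.2 s^-1

63.2 s^-1


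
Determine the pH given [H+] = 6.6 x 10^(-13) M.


pH = -log10([H+])
pH = -log10(6.6 x 10^(-13))
pH = 12.1805

12.1805


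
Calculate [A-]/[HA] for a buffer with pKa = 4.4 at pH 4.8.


[A-]/[HA] = 10^(pH - pKa)
= 10^(4.8 - 4.4)
= 2.5119

2.5119


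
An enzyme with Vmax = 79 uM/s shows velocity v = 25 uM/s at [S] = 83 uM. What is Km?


Km = [S] * (Vmax - v) / v
Km = 83 * (79 - 25) / 25
Km = 179.28 uM

179.28 uM


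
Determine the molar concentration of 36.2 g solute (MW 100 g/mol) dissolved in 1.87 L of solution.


C = (mass / MW) / volume
C = (36.2 / 100) / 1.87
C = 0.1936 M

0.1936 M


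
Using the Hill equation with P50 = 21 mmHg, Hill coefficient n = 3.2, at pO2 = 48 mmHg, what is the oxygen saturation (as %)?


Y = pO2^n / (P50^n + pO2^n)
Y = 48^3.2 / (21^3.2 + 48^3.2)
Y = 93.37%

93.37%


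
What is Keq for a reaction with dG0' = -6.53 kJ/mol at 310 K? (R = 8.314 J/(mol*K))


Keq = exp(-dG0 * 1000 / (R * T))
Keq = exp(-(-6.53) * 1000 / (8.314 * 310))
Keq = 12.599

12.599


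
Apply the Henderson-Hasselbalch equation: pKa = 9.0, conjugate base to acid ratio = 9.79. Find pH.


pH = pKa + log10([A-]/[HA])
pH = 9.0 + log10(9.79)
pH = 9.9908

9.9908


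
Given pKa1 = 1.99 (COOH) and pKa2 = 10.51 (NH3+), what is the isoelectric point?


pI = (pKa1 + pKa2) / 2
pI = (1.99 + 10.51) / 2
pI = 6.25

6.25


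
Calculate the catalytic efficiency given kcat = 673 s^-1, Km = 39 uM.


Catalytic efficiency = kcat / Km
= 673 / 39
= 17.2564 uM^-1*s^-1

17.2564 uM^-1*s^-1


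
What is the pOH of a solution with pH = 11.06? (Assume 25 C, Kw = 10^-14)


pOH = 14 - pH
pOH = 14 - 11.06
pOH = 2.94

2.94


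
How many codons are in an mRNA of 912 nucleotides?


codons = nucleotides / 3
codons = 912 / 3 = 304

304


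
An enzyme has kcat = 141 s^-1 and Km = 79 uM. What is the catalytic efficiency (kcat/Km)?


Catalytic efficiency = kcat / Km
= 141 / 79
= 1.7848 uM^-1*s^-1

1.7848 uM^-1*s^-1


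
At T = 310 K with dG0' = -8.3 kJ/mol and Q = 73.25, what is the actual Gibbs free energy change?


dG = dG0' + RT * ln(Q) / 1000
dG = -8.3 + 8.314 * 310 * ln(73.25) / 1000
dG = 2.7668 kJ/mol

2.7668 kJ/mol


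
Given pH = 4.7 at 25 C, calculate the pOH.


pOH = 14 - pH
pOH = 14 - 4.7
pOH = 9.3

9.3


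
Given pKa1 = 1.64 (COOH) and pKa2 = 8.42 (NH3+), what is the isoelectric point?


pI = (pKa1 + pKa2) / 2
pI = (1.64 + 8.42) / 2
pI = 5.03

5.03


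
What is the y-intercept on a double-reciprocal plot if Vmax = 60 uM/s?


y-intercept = 1/Vmax
= 1/60
= 0.0167 s/uM

0.0167 s/uM


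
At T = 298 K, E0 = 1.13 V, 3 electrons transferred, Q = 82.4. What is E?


E = E0 - (RT/nF) * ln(Q)
E = 1.13 - (8.314 * 298 / (3 * 96485)) * ln(82.4)
E = 1.0922 V

1.0922 V


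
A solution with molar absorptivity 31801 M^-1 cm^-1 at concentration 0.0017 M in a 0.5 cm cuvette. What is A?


A = epsilon * c * l
A = 31801 * 0.0017 * 0.5
A = 27.0308

27.0308


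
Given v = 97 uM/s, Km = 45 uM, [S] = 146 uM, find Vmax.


Vmax = v * (Km + [S]) / [S]
Vmax = 97 * (45 + 146) / 146
Vmax = 126.8973 uM/s

126.8973 uM/s


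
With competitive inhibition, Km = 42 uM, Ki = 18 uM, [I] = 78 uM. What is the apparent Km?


Km_app = Km * (1 + [I]/Ki)
Km_app = 42 * (1 + 78/18)
Km_app = 224.0 uM

224.0 uM


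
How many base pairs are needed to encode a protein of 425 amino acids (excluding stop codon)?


Each amino acid = 1 codon = 3 bp
bp = 425 * 3 = 1275 bp

1275 bp


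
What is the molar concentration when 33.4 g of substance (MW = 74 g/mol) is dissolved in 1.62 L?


C = (mass / MW) / volume
C = (33.4 / 74) / 1.62
C = 0.2786 M

0.2786 M


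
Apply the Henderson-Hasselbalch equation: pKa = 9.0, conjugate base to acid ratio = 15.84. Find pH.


pH = pKa + log10([A-]/[HA])
pH = 9.0 + log10(15.84)
pH = 10.1998

10.1998


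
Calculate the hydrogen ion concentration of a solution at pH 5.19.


[H+] = 10^(-pH)
[H+] = 10^(-5.19)
[H+] = 6.457e-06 M

6.457e-06 M


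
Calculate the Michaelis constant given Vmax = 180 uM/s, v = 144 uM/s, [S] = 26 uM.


Km = [S] * (Vmax - v) / v
Km = 26 * (180 - 144) / 144
Km = 6.5 uM

6.5 uM


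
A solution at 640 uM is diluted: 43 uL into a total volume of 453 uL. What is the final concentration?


C2 = C1 * V1 / V2
C2 = 640 * 43 / 453
C2 = 60.7506 uM

60.7506 uM


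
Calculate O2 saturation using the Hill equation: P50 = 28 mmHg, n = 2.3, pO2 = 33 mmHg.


Y = pO2^n / (P50^n + pO2^n)
Y = 33^2.3 / (28^2.3 + 33^2.3)
Y = 59.34%

59.34%


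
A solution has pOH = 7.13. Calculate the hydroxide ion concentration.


[OH-] = 10^(-pOH)
[OH-] = 10^(-7.13)
[OH-] = 7.413e-08 M

7.413e-08 M


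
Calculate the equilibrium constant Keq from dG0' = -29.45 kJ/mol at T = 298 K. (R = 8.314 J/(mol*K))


Keq = exp(-dG0 * 1000 / (R * T))
Keq = exp(-(-29.45) * 1000 / (8.314 * 298))
Keq = 145311.85

145311.85


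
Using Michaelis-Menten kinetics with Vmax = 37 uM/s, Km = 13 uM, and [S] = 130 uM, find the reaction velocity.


v = Vmax * [S] / (Km + [S])
v = 37 * 130 / (13 + 130)
v = 33.6364 uM/s

33.6364 uM/s


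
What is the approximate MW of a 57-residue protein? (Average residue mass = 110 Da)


MW = n_residues * 110 Da
MW = 57 * 110
MW = 6270 Da

6270 Da


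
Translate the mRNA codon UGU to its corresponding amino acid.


Standard genetic code lookup.
Codon UGU -> Cys

Cys


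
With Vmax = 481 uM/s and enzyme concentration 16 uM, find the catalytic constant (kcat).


kcat = Vmax / [E]t
kcat = 481 / 16
kcat = 30.0625 s^-1

30.0625 s^-1


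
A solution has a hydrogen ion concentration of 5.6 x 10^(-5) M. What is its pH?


pH = -log10([H+])
pH = -log10(5.6 x 10^(-5))
pH = 4.2518

4.2518


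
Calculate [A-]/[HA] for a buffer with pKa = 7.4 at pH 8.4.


[A-]/[HA] = 10^(pH - pKa)
= 10^(8.4 - 7.4)
= 10.0

10.0


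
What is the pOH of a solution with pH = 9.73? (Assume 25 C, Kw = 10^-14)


pOH = 14 - pH
pOH = 14 - 9.73
pOH = 4.27

4.27


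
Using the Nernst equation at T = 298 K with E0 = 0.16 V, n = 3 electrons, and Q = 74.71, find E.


E = E0 - (RT/nF) * ln(Q)
E = 0.16 - (8.314 * 298 / (3 * 96485)) * ln(74.71)
E = 0.1231 V

0.1231 V


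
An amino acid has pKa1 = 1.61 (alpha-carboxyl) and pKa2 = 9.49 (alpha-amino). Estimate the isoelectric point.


pI = (pKa1 + pKa2) / 2
pI = (1.61 + 9.49) / 2
pI = 5.55

5.55


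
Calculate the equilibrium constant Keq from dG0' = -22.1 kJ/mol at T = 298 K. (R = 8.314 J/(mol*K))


Keq = exp(-dG0 * 1000 / (R * T))
Keq = exp(-(-22.1) * 1000 / (8.314 * 298))
Keq = 7480.2636

7480.2636


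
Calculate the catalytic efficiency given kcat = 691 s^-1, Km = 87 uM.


Catalytic efficiency = kcat / Km
= 691 / 87
= 7.9425 uM^-1*s^-1

7.9425 uM^-1*s^-1


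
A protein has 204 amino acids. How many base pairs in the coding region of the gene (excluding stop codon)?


Each amino acid = 1 codon = 3 bp
bp = 204 * 3 = 612 bp

612 bp


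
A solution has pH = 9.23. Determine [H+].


[H+] = 10^(-pH)
[H+] = 10^(-9.23)
[H+] = 5.888e-10 M

5.888e-10 M


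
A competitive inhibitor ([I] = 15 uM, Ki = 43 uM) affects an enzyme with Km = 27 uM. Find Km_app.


Km_app = Km * (1 + [I]/Ki)
Km_app = 27 * (1 + 15/43)
Km_app = 36.4186 uM

36.4186 uM


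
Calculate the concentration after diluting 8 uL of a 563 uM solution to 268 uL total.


C2 = C1 * V1 / V2
C2 = 563 * 8 / 268
C2 = 16.806 uM

16.806 uM


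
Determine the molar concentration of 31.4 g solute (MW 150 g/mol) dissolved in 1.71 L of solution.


C = (mass / MW) / volume
C = (31.4 / 150) / 1.71
C = 0.1224 M

0.1224 M


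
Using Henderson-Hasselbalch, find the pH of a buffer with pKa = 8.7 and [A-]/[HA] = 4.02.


pH = pKa + log10([A-]/[HA])
pH = 8.7 + log10(4.02)
pH = 9.3042

9.3042


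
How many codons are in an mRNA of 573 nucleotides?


codons = nucleotides / 3
codons = 573 / 3 = 191

191


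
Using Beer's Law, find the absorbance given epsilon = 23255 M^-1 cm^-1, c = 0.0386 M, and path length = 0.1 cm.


A = epsilon * c * l
A = 23255 * 0.0386 * 0.1
A = 89.7643

89.7643


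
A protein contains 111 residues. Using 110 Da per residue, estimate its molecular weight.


MW = n_residues * 110 Da
MW = 111 * 110
MW = 12210 Da

12210 Da


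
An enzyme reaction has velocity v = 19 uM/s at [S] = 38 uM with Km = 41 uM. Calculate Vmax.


Vmax = v * (Km + [S]) / [S]
Vmax = 19 * (41 + 38) / 38
Vmax = 39.5 uM/s

39.5 uM/s


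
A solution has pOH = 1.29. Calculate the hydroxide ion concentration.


[OH-] = 10^(-pOH)
[OH-] = 10^(-1.29)
[OH-] = 0.0513 M

0.0513 M


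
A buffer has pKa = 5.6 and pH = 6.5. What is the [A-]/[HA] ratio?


[A-]/[HA] = 10^(pH - pKa)
= 10^(6.5 - 5.6)
= 7.9433

7.9433


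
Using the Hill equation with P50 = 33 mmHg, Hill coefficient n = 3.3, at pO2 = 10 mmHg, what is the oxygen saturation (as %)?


Y = pO2^n / (P50^n + pO2^n)
Y = 10^3.3 / (33^3.3 + 10^3.3)
Y = 1.91%

1.91%


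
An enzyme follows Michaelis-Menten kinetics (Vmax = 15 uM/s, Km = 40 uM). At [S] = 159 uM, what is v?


v = Vmax * [S] / (Km + [S])
v = 15 * 159 / (40 + 159)
v = 11.9849 uM/s

11.9849 uM/s


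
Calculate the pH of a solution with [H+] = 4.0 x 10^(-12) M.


pH = -log10([H+])
pH = -log10(4.0 x 10^(-12))
pH = 11.3979

11.3979


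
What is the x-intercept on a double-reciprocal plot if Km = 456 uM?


x-intercept = -1/Km
= -1/456
= -0.0022 1/uM

-0.0022 1/uM


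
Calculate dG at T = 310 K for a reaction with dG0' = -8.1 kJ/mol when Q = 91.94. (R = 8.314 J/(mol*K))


dG = dG0' + RT * ln(Q) / 1000
dG = -8.1 + 8.314 * 310 * ln(91.94) / 1000
dG = 3.5525 kJ/mol

3.5525 kJ/mol


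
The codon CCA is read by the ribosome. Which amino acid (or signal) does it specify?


Standard genetic code lookup.
Codon CCA -> Pro

Pro


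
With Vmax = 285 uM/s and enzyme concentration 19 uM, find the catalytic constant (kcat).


kcat = Vmax / [E]t
kcat = 285 / 19
kcat = 15.0 s^-1

15.0 s^-1


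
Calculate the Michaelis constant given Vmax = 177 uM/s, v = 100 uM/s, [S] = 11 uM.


Km = [S] * (Vmax - v) / v
Km = 11 * (177 - 100) / 100
Km = 8.47 uM

8.47 uM


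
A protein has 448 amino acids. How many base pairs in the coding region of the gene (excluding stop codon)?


Each amino acid = 1 codon = 3 bp
bp = 448 * 3 = 1344 bp

1344 bp


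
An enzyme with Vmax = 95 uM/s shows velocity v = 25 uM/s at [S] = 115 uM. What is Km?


Km = [S] * (Vmax - v) / v
Km = 115 * (95 - 25) / 25
Km = 322.0 uM

322.0 uM


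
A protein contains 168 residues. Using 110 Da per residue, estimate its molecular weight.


MW = n_residues * 110 Da
MW = 168 * 110
MW = 18480 Da

18480 Da


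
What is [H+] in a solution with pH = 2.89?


[H+] = 10^(-pH)
[H+] = 10^(-2.89)
[H+] = 0.0013 M

0.0013 M


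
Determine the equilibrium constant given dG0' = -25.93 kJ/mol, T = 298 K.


Keq = exp(-dG0 * 1000 / (R * T))
Keq = exp(-(-25.93) * 1000 / (8.314 * 298))
Keq = 35097.7255

35097.7255


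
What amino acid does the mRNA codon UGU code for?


Standard genetic code lookup.
Codon UGU -> Cys

Cys


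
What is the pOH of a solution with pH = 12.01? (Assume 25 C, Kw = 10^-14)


pOH = 14 - pH
pOH = 14 - 12.01
pOH = 1.99

1.99


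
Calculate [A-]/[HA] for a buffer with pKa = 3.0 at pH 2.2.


[A-]/[HA] = 10^(pH - pKa)
= 10^(2.2 - 3.0)
= 0.1585

0.1585


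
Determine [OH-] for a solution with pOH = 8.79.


[OH-] = 10^(-pOH)
[OH-] = 10^(-8.79)
[OH-] = 1.622e-09 M

1.622e-09 M


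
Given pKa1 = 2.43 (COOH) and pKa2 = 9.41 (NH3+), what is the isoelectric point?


pI = (pKa1 + pKa2) / 2
pI = (2.43 + 9.41) / 2
pI = 5.92

5.92


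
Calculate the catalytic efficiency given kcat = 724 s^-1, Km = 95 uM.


Catalytic efficiency = kcat / Km
= 724 / 95
= 7.6211 uM^-1*s^-1

7.6211 uM^-1*s^-1


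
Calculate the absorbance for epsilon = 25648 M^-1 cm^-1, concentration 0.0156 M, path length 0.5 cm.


A = epsilon * c * l
A = 25648 * 0.0156 * 0.5
A = 200.0544

200.0544


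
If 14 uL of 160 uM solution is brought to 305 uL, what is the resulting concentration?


C2 = C1 * V1 / V2
C2 = 160 * 14 / 305
C2 = 7.3443 uM

7.3443 uM


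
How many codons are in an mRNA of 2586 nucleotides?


codons = nucleotides / 3
codons = 2586 / 3 = 862

862


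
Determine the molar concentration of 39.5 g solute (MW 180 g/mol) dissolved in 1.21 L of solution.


C = (mass / MW) / volume
C = (39.5 / 180) / 1.21
C = 0.1814 M

0.1814 M


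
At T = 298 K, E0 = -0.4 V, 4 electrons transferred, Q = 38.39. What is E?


E = E0 - (RT/nF) * ln(Q)
E = -0.4 - (8.314 * 298 / (4 * 96485)) * ln(38.39)
E = -0.4234 V

-0.4234 V


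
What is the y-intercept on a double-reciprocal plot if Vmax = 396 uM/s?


y-intercept = 1/Vmax
= 1/396
= 0.0025 s/uM

0.0025 s/uM


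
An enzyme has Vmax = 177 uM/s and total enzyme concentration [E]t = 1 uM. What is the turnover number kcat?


kcat = Vmax / [E]t
kcat = 177 / 1
kcat = 177.0 s^-1

177.0 s^-1


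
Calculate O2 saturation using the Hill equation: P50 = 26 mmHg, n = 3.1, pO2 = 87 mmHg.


Y = pO2^n / (P50^n + pO2^n)
Y = 87^3.1 / (26^3.1 + 87^3.1)
Y = 97.69%

97.69%


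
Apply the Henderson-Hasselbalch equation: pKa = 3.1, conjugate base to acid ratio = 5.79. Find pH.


pH = pKa + log10([A-]/[HA])
pH = 3.1 + log10(5.79)
pH = 3.8627

3.8627


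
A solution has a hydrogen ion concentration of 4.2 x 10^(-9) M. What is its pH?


pH = -log10([H+])
pH = -log10(4.2 x 10^(-9))
pH = 8.3768

8.3768


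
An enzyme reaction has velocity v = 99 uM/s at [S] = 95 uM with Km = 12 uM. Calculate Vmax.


Vmax = v * (Km + [S]) / [S]
Vmax = 99 * (12 + 95) / 95
Vmax = 111.5053 uM/s

111.5053 uM/s


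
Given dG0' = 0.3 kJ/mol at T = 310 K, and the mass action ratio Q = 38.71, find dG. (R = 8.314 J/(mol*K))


dG = dG0' + RT * ln(Q) / 1000
dG = 0.3 + 8.314 * 310 * ln(38.71) / 1000
dG = 9.723 kJ/mol

9.723 kJ/mol
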